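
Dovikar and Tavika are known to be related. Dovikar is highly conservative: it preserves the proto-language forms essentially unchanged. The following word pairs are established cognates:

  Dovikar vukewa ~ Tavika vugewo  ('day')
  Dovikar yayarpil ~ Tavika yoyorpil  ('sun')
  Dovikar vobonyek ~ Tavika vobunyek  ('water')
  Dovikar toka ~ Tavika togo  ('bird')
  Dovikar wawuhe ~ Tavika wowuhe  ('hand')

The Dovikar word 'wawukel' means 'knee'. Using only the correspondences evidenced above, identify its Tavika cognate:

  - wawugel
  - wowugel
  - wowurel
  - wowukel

yayarpil ~ yoyorpil, wawuhe ~ wowuhe — Dovikar a corresponds to Tavika o after a consonant, before a consonant other than r, m, n, p, b, f, v.
vukewa ~ vugewo — Dovikar k corresponds to Tavika g between vowels (before a front vowel).
Applying these to Dovikar 'wawukel':
  wawukel → wowukel   (a→o after a consonant, before a consonant other than r, m, n, p, b, f, v)
  wowukel → wowugel   (k→g between vowels (before a front vowel))
So the Tavika cognate is 'wowugel'.

wowugel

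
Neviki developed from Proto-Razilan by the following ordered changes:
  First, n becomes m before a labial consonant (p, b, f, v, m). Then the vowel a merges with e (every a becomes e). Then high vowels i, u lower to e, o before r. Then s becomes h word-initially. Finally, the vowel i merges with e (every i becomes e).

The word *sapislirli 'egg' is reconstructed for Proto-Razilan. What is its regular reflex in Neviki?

hepeslerle

Neviki: *sapislirli > sepislirli > sepislerli > hepislerli > hepeslerle  (by vowel merger, pre-rhotic lowering, debuccalisation, vowel merger)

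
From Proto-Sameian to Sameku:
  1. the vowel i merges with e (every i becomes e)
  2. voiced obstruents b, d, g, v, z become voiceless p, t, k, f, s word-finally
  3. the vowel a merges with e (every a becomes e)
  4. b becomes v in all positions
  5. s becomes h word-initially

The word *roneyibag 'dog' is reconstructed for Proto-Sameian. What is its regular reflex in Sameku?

Sameku: *roneyibag > roneyebag > roneyebak > roneyebek > roneyevek  (by vowel merger, final devoicing, vowel merger, unconditioned shift)

roneyevek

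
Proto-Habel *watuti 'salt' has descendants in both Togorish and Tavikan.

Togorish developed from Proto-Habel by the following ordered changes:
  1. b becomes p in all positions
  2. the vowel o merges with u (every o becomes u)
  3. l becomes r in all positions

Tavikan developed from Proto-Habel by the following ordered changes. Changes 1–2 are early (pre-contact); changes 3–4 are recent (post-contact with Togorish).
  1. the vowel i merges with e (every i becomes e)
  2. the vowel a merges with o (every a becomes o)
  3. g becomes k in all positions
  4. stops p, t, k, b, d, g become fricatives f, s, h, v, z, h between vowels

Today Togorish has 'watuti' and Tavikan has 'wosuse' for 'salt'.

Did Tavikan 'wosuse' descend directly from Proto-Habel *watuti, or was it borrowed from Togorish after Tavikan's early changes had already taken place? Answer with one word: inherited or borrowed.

If inherited, *watuti would pass through all of Tavikan's changes:
Tavikan: *watuti
  watuti → watute   [vowel merger]
  watute → wotute   [vowel merger]
  wotute (rule 3 does not apply)
  wotute → wosuse   [intervocalic lenition]
  giving Tavikan wosuse.
If borrowed from Togorish 'watuti' after the early changes, it would undergo only the recent ones:
  rule 3 (unconditioned shift): no change (watuti)
  rule 4 (intervocalic lenition): watuti → wasusi
  ⇒ as a loan: wasusi
Tavikan 'wosuse' matches the inherited outcome exactly, so it is an inherited cognate, not a loan.

inherited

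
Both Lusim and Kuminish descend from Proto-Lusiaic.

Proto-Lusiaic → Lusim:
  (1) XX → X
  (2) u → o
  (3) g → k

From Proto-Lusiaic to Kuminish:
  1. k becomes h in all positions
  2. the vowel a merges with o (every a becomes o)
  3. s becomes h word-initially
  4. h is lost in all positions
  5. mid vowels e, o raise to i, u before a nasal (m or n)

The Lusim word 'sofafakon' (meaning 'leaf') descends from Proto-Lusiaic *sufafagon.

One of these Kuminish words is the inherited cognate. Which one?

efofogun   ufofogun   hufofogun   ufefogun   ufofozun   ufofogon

Kuminish: *sufafagon
  sufafagon (rule 1 does not apply)
  sufafagon → sufofogon   [vowel merger]
  sufofogon → hufofogon   [debuccalisation]
  hufofogon → ufofogon   [h-loss]
  ufofogon → ufofogun   [pre-nasal raising]
  giving Kuminish ufofogun.
Among the options, 'ufofogun' alone shows every Kuminish change applied in order.

ufofogun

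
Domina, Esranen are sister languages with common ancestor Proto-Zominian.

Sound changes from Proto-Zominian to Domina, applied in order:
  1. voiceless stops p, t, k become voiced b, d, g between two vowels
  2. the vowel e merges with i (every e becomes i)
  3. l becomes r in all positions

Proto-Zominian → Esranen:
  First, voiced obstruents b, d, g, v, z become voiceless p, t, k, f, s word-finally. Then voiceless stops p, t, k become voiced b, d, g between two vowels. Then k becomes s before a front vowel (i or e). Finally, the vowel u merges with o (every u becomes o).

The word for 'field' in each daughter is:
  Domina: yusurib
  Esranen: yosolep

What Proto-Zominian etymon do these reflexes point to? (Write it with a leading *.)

Position 4: Domina has u, Esranen has o. Domina preserves u here (none of its changes turn any other segment into u), so the proto-segment is *u.
Position 5: Domina has r, Esranen has l. Esranen preserves l here (none of its changes turn any other segment into l), so the proto-segment is *l.
Position 6: Domina has i, Esranen has e. Esranen preserves e here (none of its changes turn any other segment into e), so the proto-segment is *e.
Verify the candidate proto-form against each daughter:
Domina: *yusuleb
  yusuleb (rule 1 does not apply)
  yusuleb → yusulib   [vowel merger]
  yusulib → yusurib   [unconditioned shift]
  giving Domina yusurib.
Esranen: *yusuleb
  yusuleb → yusulep   [final devoicing]
  yusulep (rule 2 does not apply)
  yusulep (rule 3 does not apply)
  yusulep → yosolep   [vowel merger]
  giving Esranen yosolep.
*yusuleb is the unique common source.

*yusuleb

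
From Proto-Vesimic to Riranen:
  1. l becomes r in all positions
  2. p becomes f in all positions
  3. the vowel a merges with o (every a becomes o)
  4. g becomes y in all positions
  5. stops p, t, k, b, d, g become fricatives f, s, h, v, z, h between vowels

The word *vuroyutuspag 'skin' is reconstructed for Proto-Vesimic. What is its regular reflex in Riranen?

vuroyususfoy

Riranen: *vuroyutuspag > vuroyutusfag > vuroyutusfog > vuroyutusfoy > vuroyususfoy  (by unconditioned shift, vowel merger, unconditioned shift, intervocalic lenition)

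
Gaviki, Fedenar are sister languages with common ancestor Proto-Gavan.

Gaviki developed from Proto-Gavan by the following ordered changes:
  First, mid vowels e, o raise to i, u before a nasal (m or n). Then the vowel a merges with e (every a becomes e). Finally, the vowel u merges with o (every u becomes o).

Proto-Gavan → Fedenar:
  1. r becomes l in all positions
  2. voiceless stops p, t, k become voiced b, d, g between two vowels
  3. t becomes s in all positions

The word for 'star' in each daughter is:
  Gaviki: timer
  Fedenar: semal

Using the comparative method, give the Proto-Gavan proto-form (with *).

Position 2: Gaviki has i, Fedenar has e. Fedenar preserves e here (none of its changes turn any other segment into e), so the proto-segment is *e.
Position 4: Gaviki has e, Fedenar has a. Fedenar preserves a here (none of its changes turn any other segment into a), so the proto-segment is *a.
Verify the candidate proto-form against each daughter:
Gaviki: *temar > timar > timer  (by pre-nasal raising, vowel merger)
Fedenar: start from *temar.
  rule 1 (unconditioned shift): temar → temal
  rule 2: no change — temal
  rule 3 (unconditioned shift): temal → semal
  ⇒ Fedenar semal
No other proto-form is consistent with every reflex, so the reconstruction is *temar.

*temar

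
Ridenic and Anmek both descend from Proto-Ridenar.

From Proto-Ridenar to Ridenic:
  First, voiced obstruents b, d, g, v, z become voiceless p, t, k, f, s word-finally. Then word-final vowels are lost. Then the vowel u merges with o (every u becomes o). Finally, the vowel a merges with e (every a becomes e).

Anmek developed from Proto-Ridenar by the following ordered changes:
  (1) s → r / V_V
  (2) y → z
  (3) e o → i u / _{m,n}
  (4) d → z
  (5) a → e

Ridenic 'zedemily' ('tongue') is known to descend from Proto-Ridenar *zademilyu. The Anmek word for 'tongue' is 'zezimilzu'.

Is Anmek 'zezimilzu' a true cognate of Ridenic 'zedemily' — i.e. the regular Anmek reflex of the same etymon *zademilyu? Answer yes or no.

Derive the expected Anmek reflex of *zademilyu:
Anmek: *zademilyu > zademilzu > zadimilzu > zazimilzu > zezimilzu  (by unconditioned shift, pre-nasal raising, unconditioned shift, vowel merger)
Anmek 'zezimilzu' matches the regular reflex exactly, so the pair is cognate.

yes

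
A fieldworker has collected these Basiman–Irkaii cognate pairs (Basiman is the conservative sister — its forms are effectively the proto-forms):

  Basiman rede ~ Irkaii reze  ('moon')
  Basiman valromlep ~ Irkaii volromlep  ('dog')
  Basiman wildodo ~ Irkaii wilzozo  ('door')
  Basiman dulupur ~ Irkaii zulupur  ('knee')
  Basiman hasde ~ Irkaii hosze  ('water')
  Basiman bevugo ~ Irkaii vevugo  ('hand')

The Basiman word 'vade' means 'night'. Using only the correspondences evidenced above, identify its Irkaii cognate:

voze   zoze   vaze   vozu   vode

voze

valromlep ~ volromlep, hasde ~ hosze — Basiman a corresponds to Irkaii o after a consonant, before a consonant other than r, m, n, p, b, f, v.
rede ~ reze — Basiman d corresponds to Irkaii z between vowels (before a front vowel).
Applying these to Basiman 'vade':
  vade → vode   (a→o after a consonant, before a consonant other than r, m, n, p, b, f, v)
  vode → voze   (d→z between vowels (before a front vowel))
So the Irkaii cognate is 'voze'.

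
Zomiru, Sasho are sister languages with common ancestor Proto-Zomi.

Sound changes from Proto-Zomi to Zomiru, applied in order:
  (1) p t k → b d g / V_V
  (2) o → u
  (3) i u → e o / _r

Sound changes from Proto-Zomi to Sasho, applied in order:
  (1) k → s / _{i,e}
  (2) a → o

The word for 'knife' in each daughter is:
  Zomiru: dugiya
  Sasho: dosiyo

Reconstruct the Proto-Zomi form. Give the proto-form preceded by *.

*dokiya

Position 6: Zomiru has a, Sasho has o. Zomiru preserves a here (none of its changes turn any other segment into a), so the proto-segment is *a.
Position 3: Zomiru has g, Sasho has s. Taking the neighbouring segments as reconstructed: Zomiru g could go back to *k or *g; Sasho s could go back to *k or *s — the one source consistent with every daughter is *k.
Position 2: Zomiru has u, Sasho has o. Taking the neighbouring segments as reconstructed: Zomiru u could go back to *o or *u; Sasho o could go back to *a or *o — the one source consistent with every daughter is *o.
This points to *dokiya. Verify forward in each daughter:
Zomiru: *dokiya > dogiya > dugiya  (by intervocalic voicing, vowel merger)
Sasho: *dokiya > dosiya > dosiyo  (by palatalisation, vowel merger)
*dokiya is the unique common source.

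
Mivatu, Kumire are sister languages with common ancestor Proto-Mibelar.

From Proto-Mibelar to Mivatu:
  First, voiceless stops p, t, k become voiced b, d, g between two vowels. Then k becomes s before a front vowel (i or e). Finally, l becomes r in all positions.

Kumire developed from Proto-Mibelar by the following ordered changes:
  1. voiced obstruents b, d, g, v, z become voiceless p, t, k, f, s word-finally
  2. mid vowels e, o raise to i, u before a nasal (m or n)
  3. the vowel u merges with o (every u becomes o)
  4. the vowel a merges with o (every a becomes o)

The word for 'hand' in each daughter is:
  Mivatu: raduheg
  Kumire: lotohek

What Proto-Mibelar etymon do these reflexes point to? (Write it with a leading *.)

*latuheg

Position 4: Mivatu has u, Kumire has o. Mivatu preserves u here (none of its changes turn any other segment into u), so the proto-segment is *u.
Position 3: Mivatu has d, Kumire has t. Taking the neighbouring segments as reconstructed: Mivatu d could go back to *t or *d; Kumire t can only go back to *t — the one source consistent with every daughter is *t.
This points to *latuheg. Verify forward in each daughter:
Mivatu: *latuheg > laduheg > raduheg  (by intervocalic voicing, unconditioned shift)
Kumire: *latuheg
  latuheg → latuhek   [final devoicing]
  latuhek (rule 2 does not apply)
  latuhek → latohek   [vowel merger]
  latohek → lotohek   [vowel merger]
  giving Kumire lotohek.
*latuheg is the unique common source.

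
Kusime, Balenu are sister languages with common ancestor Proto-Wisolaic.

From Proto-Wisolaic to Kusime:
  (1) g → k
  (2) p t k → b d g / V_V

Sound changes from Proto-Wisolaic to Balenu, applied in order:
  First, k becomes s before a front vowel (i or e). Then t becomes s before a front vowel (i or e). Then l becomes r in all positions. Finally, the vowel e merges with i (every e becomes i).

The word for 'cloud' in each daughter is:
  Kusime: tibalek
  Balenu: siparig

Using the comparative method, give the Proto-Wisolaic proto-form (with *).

*tipaleg

Position 7: Kusime has k, Balenu has g. Balenu preserves g here (none of its changes turn any other segment into g), so the proto-segment is *g.
Position 5: Kusime has l, Balenu has r. Kusime preserves l here (none of its changes turn any other segment into l), so the proto-segment is *l.
Position 1: Kusime has t, Balenu has s. Kusime preserves t here (none of its changes turn any other segment into t), so the proto-segment is *t.
This points to *tipaleg. Verify forward in each daughter:
Kusime: *tipaleg
  tipaleg → tipalek   [unconditioned shift]
  tipalek → tibalek   [intervocalic voicing]
  giving Kusime tibalek.
Balenu: *tipaleg > sipaleg > sipareg > siparig  (by palatalisation, unconditioned shift, vowel merger)
Only *tipaleg yields all of Kusime tibalek, Balenu siparig.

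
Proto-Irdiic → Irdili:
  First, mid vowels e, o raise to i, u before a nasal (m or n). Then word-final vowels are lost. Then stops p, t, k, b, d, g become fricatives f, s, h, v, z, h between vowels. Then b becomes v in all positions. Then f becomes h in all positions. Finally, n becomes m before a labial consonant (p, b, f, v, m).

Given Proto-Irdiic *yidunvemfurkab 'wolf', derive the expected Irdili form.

yizumvimhurkav

Irdili: *yidunvemfurkab > yidunvimfurkab > yizunvimfurkab > yizunvimfurkav > yizunvimhurkav > yizumvimhurkav  (by pre-nasal raising, intervocalic lenition, unconditioned shift, unconditioned shift, nasal place assimilation)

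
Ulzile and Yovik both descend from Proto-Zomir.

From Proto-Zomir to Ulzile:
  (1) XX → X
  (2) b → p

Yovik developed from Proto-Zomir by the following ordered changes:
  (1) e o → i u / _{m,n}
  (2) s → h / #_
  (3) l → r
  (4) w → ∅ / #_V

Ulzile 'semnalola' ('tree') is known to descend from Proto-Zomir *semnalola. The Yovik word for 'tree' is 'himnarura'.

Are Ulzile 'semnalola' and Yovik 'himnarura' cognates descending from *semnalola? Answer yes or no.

Derive the expected Yovik reflex of *semnalola:
Yovik: start from *semnalola.
  rule 1 (pre-nasal raising): semnalola → simnalola
  rule 2 (debuccalisation): simnalola → himnalola
  rule 3 (unconditioned shift): himnalola → himnarora
  rule 4: no change — himnarora
  ⇒ Yovik himnarora
The regular Yovik reflex would be 'himnarora', but the attested form is 'himnarura'. The correspondence is irregular, so they are not cognates (the Yovik form has a different source).

no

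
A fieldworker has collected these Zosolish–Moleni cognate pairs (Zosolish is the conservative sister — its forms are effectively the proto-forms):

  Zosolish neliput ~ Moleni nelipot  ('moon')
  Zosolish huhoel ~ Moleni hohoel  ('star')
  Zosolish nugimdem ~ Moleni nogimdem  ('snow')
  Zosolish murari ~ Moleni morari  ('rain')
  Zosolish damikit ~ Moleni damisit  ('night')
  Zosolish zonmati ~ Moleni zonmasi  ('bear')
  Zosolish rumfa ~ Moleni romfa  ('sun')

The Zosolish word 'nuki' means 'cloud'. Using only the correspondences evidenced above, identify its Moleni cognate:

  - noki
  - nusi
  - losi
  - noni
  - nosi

nosi

neliput ~ nelipot, huhoel ~ hohoel — Zosolish u corresponds to Moleni o after a consonant, before a consonant other than r, m, n, p, b, f, v.
damikit ~ damisit — Zosolish k corresponds to Moleni s between vowels (before a front vowel).
Applying these to Zosolish 'nuki':
  nuki → noki   (u→o after a consonant, before a consonant other than r, m, n, p, b, f, v)
  noki → nosi   (k→s between vowels (before a front vowel))
So the Moleni cognate is 'nosi'.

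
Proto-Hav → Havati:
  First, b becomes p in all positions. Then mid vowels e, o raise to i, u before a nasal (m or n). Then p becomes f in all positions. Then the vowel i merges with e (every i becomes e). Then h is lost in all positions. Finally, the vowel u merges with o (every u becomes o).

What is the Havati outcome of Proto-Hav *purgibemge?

Havati: *purgibemge
  purgibemge → purgipemge   [unconditioned shift]
  purgipemge → purgipimge   [pre-nasal raising]
  purgipimge → furgifimge   [unconditioned shift]
  furgifimge → furgefemge   [vowel merger]
  furgefemge (rule 5 does not apply)
  furgefemge → forgefemge   [vowel merger]
  giving Havati forgefemge.

forgefemge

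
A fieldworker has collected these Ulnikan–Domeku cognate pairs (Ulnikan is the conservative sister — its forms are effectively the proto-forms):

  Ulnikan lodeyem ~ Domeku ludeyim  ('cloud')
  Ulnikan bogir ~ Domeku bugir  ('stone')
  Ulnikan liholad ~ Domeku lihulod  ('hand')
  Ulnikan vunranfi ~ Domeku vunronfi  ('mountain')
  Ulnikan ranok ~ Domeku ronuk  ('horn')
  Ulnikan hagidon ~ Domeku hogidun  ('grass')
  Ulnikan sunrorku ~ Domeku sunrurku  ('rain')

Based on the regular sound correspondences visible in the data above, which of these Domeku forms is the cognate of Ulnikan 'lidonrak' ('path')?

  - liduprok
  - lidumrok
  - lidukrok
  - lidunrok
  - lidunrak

hagidon ~ hogidun — Ulnikan o corresponds to Domeku u after a consonant, before a nasal.
liholad ~ lihulod, hagidon ~ hogidun — Ulnikan a corresponds to Domeku o after a consonant, before a consonant other than r, m, n, p, b, f, v.
Applying these to Ulnikan 'lidonrak':
  lidonrak → lidunrak   (o→u after a consonant, before a nasal)
  lidunrak → lidunrok   (a→o after a consonant, before a consonant other than r, m, n, p, b, f, v)
So the Domeku cognate is 'lidunrok'.

lidunrok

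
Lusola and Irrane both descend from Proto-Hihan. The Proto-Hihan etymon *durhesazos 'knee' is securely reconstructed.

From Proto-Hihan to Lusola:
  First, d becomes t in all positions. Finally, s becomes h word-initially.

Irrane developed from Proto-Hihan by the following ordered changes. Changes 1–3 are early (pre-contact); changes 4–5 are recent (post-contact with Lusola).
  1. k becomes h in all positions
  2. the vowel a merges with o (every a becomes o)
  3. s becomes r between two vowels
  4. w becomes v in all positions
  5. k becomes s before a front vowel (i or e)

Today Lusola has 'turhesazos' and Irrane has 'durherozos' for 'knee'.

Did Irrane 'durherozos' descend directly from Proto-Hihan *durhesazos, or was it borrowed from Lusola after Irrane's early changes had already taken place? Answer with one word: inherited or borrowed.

inherited

If inherited, *durhesazos would pass through all of Irrane's changes:
Irrane: *durhesazos
  durhesazos (rule 1 does not apply)
  durhesazos → durhesozos   [vowel merger]
  durhesozos → durherozos   [rhotacism]
  durherozos (rule 4 does not apply)
  durherozos (rule 5 does not apply)
  giving Irrane durherozos.
If borrowed from Lusola 'turhesazos' after the early changes, it would undergo only the recent ones:
  rule 4 (unconditioned shift): no change (turhesazos)
  rule 5 (palatalisation): no change (turhesazos)
  ⇒ as a loan: turhesazos
Irrane 'durherozos' matches the inherited outcome exactly, so it is an inherited cognate, not a loan.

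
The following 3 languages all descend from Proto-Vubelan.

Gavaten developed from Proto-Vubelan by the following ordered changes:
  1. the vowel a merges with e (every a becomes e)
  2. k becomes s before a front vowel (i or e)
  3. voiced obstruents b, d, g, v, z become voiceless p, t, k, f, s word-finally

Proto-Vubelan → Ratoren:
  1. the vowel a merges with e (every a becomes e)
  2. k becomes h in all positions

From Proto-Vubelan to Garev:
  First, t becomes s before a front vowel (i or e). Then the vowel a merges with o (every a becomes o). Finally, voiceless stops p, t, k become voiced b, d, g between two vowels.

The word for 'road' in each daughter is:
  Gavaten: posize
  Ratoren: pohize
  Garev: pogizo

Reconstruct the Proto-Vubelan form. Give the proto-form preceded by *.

*pokiza

Position 3: Gavaten has s, Ratoren has h, Garev has g. Taking the neighbouring segments as reconstructed: Gavaten s could go back to *k or *s; Ratoren h could go back to *k or *h; Garev g could go back to *k or *g — the one source consistent with every daughter is *k.
Position 6: Gavaten has e, Ratoren has e, Garev has o. Taking the neighbouring segments as reconstructed: Gavaten e could go back to *a or *e; Ratoren e could go back to *a or *e; Garev o could go back to *a or *o — the one source consistent with every daughter is *a.
Continuing position by position gives *pokiza; check it forward:
Gavaten: *pokiza > pokize > posize  (by vowel merger, palatalisation)
Ratoren: start from *pokiza.
  rule 1 (vowel merger): pokiza → pokize
  rule 2 (unconditioned shift): pokize → pohize
  ⇒ Ratoren pohize
Garev: *pokiza > pokizo > pogizo  (by vowel merger, intervocalic voicing)
*pokiza is the unique common source.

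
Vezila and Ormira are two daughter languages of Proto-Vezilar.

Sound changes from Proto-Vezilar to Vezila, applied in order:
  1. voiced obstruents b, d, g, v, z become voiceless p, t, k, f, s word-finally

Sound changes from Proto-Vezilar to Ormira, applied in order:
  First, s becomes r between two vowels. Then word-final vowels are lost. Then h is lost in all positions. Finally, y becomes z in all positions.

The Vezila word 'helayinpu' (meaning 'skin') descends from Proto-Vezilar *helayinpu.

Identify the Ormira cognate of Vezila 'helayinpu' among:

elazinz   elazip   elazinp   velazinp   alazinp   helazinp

elazinp

Ormira: *helayinpu
  helayinpu (rule 1 does not apply)
  helayinpu → helayinp   [apocope]
  helayinp → elayinp   [h-loss]
  elayinp → elazinp   [unconditioned shift]
  giving Ormira elazinp.
Only 'elazinp' matches the regular Ormira development of *helayinpu.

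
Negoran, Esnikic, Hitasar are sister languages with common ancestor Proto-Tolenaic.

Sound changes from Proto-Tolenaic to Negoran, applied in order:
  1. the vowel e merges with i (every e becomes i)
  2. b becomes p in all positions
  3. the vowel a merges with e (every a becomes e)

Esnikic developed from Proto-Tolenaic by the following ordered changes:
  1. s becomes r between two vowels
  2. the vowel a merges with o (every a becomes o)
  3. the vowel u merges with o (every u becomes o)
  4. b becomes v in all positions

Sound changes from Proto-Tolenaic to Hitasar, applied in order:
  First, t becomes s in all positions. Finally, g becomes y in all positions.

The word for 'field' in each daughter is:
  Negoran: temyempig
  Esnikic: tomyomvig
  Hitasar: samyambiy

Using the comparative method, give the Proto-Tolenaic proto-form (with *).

*tamyambig

Position 9: Negoran has g, Esnikic has g, Hitasar has y. Negoran preserves g here (none of its changes turn any other segment into g), so the proto-segment is *g.
Position 5: Negoran has e, Esnikic has o, Hitasar has a. Hitasar preserves a here (none of its changes turn any other segment into a), so the proto-segment is *a.
Position 1: Negoran has t, Esnikic has t, Hitasar has s. Negoran preserves t here (none of its changes turn any other segment into t), so the proto-segment is *t.
Continuing position by position gives *tamyambig; check it forward:
Negoran: *tamyambig > tamyampig > temyempig  (by unconditioned shift, vowel merger)
Esnikic: start from *tamyambig.
  rule 1: no change — tamyambig
  rule 2 (vowel merger): tamyambig → tomyombig
  rule 3: no change — tomyombig
  rule 4 (unconditioned shift): tomyombig → tomyomvig
  ⇒ Esnikic tomyomvig
Hitasar: start from *tamyambig.
  rule 1 (unconditioned shift): tamyambig → samyambig
  rule 2 (unconditioned shift): samyambig → samyambiy
  ⇒ Hitasar samyambiy
*tamyambig is the unique common source.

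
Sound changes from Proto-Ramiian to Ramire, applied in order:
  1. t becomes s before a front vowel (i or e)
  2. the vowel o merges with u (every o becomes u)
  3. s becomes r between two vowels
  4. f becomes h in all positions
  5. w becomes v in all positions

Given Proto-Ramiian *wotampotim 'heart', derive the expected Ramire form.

Ramire: *wotampotim
  wotampotim → wotamposim   [palatalisation]
  wotamposim → wutampusim   [vowel merger]
  wutampusim → wutampurim   [rhotacism]
  wutampurim (rule 4 does not apply)
  wutampurim → vutampurim   [unconditioned shift]
  giving Ramire vutampurim.

vutampurim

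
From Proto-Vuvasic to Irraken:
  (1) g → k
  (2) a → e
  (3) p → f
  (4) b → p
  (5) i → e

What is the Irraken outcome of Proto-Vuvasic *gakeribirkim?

Irraken: *gakeribirkim
  gakeribirkim → kakeribirkim   [unconditioned shift]
  kakeribirkim → kekeribirkim   [vowel merger]
  kekeribirkim (rule 3 does not apply)
  kekeribirkim → kekeripirkim   [unconditioned shift]
  kekeripirkim → kekereperkem   [vowel merger]
  giving Irraken kekereperkem.

kekereperkem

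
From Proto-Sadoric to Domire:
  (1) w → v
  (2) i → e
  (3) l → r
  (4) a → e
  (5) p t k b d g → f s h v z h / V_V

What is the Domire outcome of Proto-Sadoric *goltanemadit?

gortenemezet

Domire: *goltanemadit > goltanemadet > gortanemadet > gortenemedet > gortenemezet  (by vowel merger, unconditioned shift, vowel merger, intervocalic lenition)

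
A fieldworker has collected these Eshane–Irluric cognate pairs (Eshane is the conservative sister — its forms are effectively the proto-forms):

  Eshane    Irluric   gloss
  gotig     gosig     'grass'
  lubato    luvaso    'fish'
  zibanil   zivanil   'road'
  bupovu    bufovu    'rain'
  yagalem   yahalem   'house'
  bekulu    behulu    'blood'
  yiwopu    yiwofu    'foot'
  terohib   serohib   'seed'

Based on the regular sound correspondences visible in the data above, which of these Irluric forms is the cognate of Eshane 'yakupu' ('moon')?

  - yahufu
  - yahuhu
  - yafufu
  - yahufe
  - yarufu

bekulu ~ behulu — Eshane k corresponds to Irluric h between vowels (before a back vowel).
yiwopu ~ yiwofu — Eshane p corresponds to Irluric f between vowels (before a back vowel).
Applying these to Eshane 'yakupu':
  yakupu → yahupu   (k→h between vowels (before a back vowel))
  yahupu → yahufu   (p→f between vowels (before a back vowel))
So the Irluric cognate is 'yahufu'.

yahufu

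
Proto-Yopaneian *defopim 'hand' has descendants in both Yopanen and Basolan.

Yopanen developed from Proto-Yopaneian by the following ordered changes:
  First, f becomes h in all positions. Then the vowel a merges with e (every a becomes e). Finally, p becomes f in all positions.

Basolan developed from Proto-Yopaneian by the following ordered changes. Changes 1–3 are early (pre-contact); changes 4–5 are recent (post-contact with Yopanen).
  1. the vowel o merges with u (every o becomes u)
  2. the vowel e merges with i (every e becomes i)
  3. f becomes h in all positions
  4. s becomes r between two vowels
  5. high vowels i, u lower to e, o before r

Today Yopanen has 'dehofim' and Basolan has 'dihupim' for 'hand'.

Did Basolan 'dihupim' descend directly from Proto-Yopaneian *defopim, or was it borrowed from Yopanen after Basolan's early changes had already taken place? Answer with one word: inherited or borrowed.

inherited

If inherited, *defopim would pass through all of Basolan's changes:
Basolan: *defopim > defupim > difupim > dihupim  (by vowel merger, vowel merger, unconditioned shift)
If borrowed from Yopanen 'dehofim' after the early changes, it would undergo only the recent ones:
  rule 4 (rhotacism): no change (dehofim)
  rule 5 (pre-rhotic lowering): no change (dehofim)
  ⇒ as a loan: dehofim
Basolan 'dihupim' matches the inherited outcome exactly, so it is an inherited cognate, not a loan.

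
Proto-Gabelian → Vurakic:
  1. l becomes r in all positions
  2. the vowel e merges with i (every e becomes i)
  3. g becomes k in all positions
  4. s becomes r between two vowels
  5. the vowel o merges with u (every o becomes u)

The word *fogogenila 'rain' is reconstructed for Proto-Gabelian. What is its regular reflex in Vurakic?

Vurakic: start from *fogogenila.
  rule 1 (unconditioned shift): fogogenila → fogogenira
  rule 2 (vowel merger): fogogenira → fogoginira
  rule 3 (unconditioned shift): fogoginira → fokokinira
  rule 4: no change — fokokinira
  rule 5 (vowel merger): fokokinira → fukukinira
  ⇒ Vurakic fukukinira

fukukinira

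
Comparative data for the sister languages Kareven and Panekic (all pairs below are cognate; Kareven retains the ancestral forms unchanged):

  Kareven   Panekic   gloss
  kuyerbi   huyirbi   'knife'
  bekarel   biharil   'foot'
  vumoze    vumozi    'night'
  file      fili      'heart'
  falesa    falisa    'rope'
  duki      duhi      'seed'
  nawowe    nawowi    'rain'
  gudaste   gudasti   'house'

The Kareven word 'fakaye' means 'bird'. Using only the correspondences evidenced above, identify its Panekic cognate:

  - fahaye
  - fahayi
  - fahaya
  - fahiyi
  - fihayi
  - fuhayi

fahayi

bekarel ~ biharil — Kareven k corresponds to Panekic h between vowels (before a back vowel).
vumoze ~ vumozi, file ~ fili — Kareven e corresponds to Panekic i word-finally.
Applying these to Kareven 'fakaye':
  fakaye → fahaye   (k→h between vowels (before a back vowel))
  fahaye → fahayi   (e→i word-finally)
So the Panekic cognate is 'fahayi'.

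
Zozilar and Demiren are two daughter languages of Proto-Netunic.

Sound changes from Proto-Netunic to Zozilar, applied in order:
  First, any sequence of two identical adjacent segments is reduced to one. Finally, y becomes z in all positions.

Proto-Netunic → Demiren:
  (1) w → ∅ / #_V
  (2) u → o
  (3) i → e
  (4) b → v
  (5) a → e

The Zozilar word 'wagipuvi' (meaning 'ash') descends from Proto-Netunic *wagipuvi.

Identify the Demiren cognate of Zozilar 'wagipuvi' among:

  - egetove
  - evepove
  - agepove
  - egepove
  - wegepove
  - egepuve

egepove

Demiren: *wagipuvi > agipuvi > agipovi > agepove > egepove  (by glide loss, vowel merger, vowel merger, vowel merger)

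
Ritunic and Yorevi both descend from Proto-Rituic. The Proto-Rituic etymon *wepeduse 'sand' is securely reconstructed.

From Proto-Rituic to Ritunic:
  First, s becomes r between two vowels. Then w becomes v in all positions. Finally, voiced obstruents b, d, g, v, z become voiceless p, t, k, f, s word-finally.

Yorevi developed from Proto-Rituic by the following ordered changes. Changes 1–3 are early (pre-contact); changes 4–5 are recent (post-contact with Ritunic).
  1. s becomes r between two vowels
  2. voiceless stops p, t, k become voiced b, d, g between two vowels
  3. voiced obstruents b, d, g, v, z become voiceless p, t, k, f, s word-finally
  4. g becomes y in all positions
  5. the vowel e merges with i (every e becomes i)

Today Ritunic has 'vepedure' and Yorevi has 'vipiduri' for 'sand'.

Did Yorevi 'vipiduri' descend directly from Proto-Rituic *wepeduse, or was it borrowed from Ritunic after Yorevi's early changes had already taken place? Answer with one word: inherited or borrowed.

If inherited, *wepeduse would pass through all of Yorevi's changes:
Yorevi: *wepeduse > wepedure > webedure > wibiduri  (by rhotacism, intervocalic voicing, vowel merger)
If borrowed from Ritunic 'vepedure' after the early changes, it would undergo only the recent ones:
  rule 4 (unconditioned shift): no change (vepedure)
  rule 5 (vowel merger): vepedure → vipiduri
  ⇒ as a loan: vipiduri
Yorevi 'vipiduri' matches the loan outcome 'vipiduri', not the inherited 'wibiduri' — it skipped the early Yorevi changes, so it was borrowed from Ritunic.

borrowed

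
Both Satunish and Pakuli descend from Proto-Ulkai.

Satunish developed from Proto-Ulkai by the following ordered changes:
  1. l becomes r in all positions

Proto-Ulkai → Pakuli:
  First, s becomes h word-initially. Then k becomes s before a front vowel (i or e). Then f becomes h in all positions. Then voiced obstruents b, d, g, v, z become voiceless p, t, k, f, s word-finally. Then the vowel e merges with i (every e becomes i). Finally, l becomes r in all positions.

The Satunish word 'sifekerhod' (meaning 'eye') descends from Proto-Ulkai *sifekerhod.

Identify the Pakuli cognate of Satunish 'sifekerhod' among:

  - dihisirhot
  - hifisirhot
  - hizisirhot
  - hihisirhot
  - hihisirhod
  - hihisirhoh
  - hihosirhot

hihisirhot

Pakuli: start from *sifekerhod.
  rule 1 (debuccalisation): sifekerhod → hifekerhod
  rule 2 (palatalisation): hifekerhod → hifeserhod
  rule 3 (unconditioned shift): hifeserhod → hiheserhod
  rule 4 (final devoicing): hiheserhod → hiheserhot
  rule 5 (vowel merger): hiheserhot → hihisirhot
  rule 6: no change — hihisirhot
  ⇒ Pakuli hihisirhot
Among the options, 'hihisirhot' alone shows every Pakuli change applied in order.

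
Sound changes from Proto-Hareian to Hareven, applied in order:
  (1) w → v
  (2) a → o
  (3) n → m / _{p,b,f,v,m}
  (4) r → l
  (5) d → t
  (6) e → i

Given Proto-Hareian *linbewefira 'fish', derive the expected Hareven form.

limbivifilo

Hareven: start from *linbewefira.
  rule 1 (unconditioned shift): linbewefira → linbevefira
  rule 2 (vowel merger): linbevefira → linbevefiro
  rule 3 (nasal place assimilation): linbevefiro → limbevefiro
  rule 4 (unconditioned shift): limbevefiro → limbevefilo
  rule 5: no change — limbevefilo
  rule 6 (vowel merger): limbevefilo → limbivifilo
  ⇒ Hareven limbivifilo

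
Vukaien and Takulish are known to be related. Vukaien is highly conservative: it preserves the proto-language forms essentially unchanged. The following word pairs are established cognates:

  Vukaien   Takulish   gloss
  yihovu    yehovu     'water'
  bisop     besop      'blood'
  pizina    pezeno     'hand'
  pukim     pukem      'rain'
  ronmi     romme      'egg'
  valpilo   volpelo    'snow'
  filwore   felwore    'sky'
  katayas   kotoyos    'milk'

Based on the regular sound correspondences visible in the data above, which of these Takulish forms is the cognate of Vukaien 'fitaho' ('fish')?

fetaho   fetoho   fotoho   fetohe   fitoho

yihovu ~ yehovu, bisop ~ besop — Vukaien i corresponds to Takulish e after a consonant, before a consonant other than r, m, n, p, b, f, v.
valpilo ~ volpelo, katayas ~ kotoyos — Vukaien a corresponds to Takulish o after a consonant, before a consonant other than r, m, n, p, b, f, v.
Applying these to Vukaien 'fitaho':
  fitaho → fetaho   (i→e after a consonant, before a consonant other than r, m, n, p, b, f, v)
  fetaho → fetoho   (a→o after a consonant, before a consonant other than r, m, n, p, b, f, v)
So the Takulish cognate is 'fetoho'.

fetoho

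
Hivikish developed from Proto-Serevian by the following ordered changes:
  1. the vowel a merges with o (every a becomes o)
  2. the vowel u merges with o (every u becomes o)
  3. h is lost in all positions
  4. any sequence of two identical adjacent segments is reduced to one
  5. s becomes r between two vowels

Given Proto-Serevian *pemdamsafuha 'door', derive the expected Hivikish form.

Hivikish: *pemdamsafuha
  pemdamsafuha → pemdomsofuho   [vowel merger]
  pemdomsofuho → pemdomsofoho   [vowel merger]
  pemdomsofoho → pemdomsofoo   [h-loss]
  pemdomsofoo → pemdomsofo   [degemination]
  pemdomsofo (rule 5 does not apply)
  giving Hivikish pemdomsofo.

pemdomsofo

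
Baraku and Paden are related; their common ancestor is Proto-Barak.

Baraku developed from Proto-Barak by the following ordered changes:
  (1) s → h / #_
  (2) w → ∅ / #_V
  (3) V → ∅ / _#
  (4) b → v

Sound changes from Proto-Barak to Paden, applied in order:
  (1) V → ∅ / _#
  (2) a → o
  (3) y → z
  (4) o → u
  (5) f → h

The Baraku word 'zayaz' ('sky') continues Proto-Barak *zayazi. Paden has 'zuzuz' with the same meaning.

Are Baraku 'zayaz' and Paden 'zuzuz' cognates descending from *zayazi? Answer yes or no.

Derive the expected Paden reflex of *zayazi:
Paden: start from *zayazi.
  rule 1 (apocope): zayazi → zayaz
  rule 2 (vowel merger): zayaz → zoyoz
  rule 3 (unconditioned shift): zoyoz → zozoz
  rule 4 (vowel merger): zozoz → zuzuz
  rule 5: no change — zuzuz
  ⇒ Paden zuzuz
Paden 'zuzuz' matches the regular reflex exactly, so the pair is cognate.

yes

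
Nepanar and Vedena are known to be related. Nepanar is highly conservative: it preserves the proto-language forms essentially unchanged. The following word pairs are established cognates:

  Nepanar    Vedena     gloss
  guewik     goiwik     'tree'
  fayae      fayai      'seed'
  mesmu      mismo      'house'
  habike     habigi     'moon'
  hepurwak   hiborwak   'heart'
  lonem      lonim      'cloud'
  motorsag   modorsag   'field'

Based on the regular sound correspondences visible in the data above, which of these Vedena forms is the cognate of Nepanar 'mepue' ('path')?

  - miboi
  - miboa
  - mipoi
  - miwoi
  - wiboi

hepurwak ~ hiborwak — Nepanar e corresponds to Vedena i after a consonant, before a labial obstruent.
hepurwak ~ hiborwak — Nepanar p corresponds to Vedena b between vowels (before a back vowel).
guewik ~ goiwik — Nepanar u corresponds to Vedena o after a consonant, before a front vowel.
fayae ~ fayai — Nepanar e corresponds to Vedena i word-finally.
Applying these to Nepanar 'mepue':
  mepue → mipue   (e→i after a consonant, before a labial obstruent)
  mipue → mibue   (p→b between vowels (before a back vowel))
  mibue → miboe   (u→o after a consonant, before a front vowel)
  miboe → miboi   (e→i word-finally)
So the Vedena cognate is 'miboi'.

miboi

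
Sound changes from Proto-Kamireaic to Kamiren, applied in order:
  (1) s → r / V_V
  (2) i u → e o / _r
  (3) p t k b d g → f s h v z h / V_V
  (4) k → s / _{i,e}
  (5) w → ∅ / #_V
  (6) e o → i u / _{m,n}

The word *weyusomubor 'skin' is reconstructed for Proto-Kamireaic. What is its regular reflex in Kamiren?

Kamiren: start from *weyusomubor.
  rule 1 (rhotacism): weyusomubor → weyuromubor
  rule 2 (pre-rhotic lowering): weyuromubor → weyoromubor
  rule 3 (intervocalic lenition): weyoromubor → weyoromuvor
  rule 4: no change — weyoromuvor
  rule 5 (glide loss): weyoromuvor → eyoromuvor
  rule 6 (pre-nasal raising): eyoromuvor → eyorumuvor
  ⇒ Kamiren eyorumuvor

eyorumuvor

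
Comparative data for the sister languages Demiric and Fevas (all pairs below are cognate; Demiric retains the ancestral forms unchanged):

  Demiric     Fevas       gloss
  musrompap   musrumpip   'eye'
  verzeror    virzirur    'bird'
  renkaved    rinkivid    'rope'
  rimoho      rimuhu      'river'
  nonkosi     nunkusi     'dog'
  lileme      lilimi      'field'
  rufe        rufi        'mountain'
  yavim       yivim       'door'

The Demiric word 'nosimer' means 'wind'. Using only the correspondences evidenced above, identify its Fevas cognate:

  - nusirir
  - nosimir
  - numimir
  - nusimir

nusimir

rimoho ~ rimuhu, nonkosi ~ nunkusi — Demiric o corresponds to Fevas u after a consonant, before a consonant other than r, m, n, p, b, f, v.
verzeror ~ virzirur — Demiric e corresponds to Fevas i after a consonant, before r.
Applying these to Demiric 'nosimer':
  nosimer → nusimer   (o→u after a consonant, before a consonant other than r, m, n, p, b, f, v)
  nusimer → nusimir   (e→i after a consonant, before r)
So the Fevas cognate is 'nusimir'.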